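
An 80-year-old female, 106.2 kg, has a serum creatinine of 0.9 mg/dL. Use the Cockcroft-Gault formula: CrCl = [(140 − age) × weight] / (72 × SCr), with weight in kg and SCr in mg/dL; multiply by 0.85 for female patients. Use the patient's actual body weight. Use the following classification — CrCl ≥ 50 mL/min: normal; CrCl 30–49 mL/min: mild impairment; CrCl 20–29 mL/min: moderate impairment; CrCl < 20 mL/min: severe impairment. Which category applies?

normal

CrCl = (140 − 80) × 106.2 / (72 × 0.9) × 0.85 = 6372.0 / 64.80 × 0.85 ≈ 83.6 mL/min
84 mL/min falls in the 'normal' range.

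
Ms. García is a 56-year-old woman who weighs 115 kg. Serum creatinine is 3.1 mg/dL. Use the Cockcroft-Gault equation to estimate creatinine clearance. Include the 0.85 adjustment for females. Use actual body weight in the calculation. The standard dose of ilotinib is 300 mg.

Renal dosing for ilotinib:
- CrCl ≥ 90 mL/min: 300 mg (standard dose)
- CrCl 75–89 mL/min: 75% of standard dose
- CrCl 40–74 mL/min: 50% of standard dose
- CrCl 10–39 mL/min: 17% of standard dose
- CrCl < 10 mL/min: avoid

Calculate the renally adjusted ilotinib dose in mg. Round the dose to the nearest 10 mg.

50 mg

CrCl = (140 − 56) × 115 / (72 × 3.1) × 0.85 = 9660.0 / 223.20 × 0.85 ≈ 36.8 mL/min
CrCl ≈ 37 mL/min → bracket 10–39 mL/min.
17% of 300 mg = 51 mg → 50 mg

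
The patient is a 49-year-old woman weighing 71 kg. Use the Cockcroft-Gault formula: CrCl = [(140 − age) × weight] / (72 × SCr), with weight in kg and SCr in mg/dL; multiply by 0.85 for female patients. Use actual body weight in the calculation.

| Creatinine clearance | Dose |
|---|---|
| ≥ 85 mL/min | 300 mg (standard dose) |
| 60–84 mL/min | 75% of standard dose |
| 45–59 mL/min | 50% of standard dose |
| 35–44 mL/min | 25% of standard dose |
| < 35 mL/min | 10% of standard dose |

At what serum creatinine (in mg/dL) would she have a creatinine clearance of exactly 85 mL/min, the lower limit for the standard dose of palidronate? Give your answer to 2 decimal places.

Standard dose requires CrCl ≥ 85 mL/min.
Set (140 − 49) × 71 × 0.85 / (72 × SCr) = 85
SCr = (140 − 49) × 71 × 0.85 / (72 × 85) = 0.897 mg/dL

0.90 mg/dL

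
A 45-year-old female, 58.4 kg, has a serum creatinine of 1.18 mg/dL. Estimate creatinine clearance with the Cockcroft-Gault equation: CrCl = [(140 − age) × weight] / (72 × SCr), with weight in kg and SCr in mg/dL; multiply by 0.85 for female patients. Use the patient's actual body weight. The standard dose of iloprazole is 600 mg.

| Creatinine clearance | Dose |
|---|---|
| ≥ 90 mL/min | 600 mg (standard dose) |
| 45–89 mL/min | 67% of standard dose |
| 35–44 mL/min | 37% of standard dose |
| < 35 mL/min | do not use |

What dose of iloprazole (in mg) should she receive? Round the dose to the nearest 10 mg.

400 mg

CrCl = (140 − 45) × 58.4 / (72 × 1.18) × 0.85 = 5548.0 / 84.96 × 0.85 ≈ 55.5 mL/min
CrCl ≈ 56 mL/min → bracket 45–89 mL/min.
67% of 600 mg = 402 mg → 400 mg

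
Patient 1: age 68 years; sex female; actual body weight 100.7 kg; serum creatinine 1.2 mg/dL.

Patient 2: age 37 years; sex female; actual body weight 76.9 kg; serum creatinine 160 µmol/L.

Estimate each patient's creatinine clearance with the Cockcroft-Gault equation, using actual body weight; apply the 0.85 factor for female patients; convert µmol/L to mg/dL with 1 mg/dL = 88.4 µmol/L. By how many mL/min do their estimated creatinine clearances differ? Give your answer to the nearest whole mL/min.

20 mL/min

Patient 1: CrCl = (140 − 68) × 100.7 / (72 × 1.2) × 0.85 = 7250.4 / 86.40 × 0.85 ≈ 71.3 mL/min
Patient 2: SCr = 160 / 88.4 = 1.81 mg/dL
Patient 2: CrCl = (140 − 37) × 76.9 / (72 × 1.81) × 0.85 = 7920.7 / 130.32 × 0.85 ≈ 51.7 mL/min
|71.3 − 51.7| = 19.6 mL/min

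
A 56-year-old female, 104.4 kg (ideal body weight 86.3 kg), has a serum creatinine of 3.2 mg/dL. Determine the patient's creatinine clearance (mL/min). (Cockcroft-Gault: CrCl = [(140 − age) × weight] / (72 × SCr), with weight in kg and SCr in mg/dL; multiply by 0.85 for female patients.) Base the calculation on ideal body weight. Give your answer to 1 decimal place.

26.7 mL/min

CrCl = (140 − 56) × 86.3 / (72 × 3.2) × 0.85 = 7249.2 / 230.40 × 0.85 ≈ 26.7 mL/min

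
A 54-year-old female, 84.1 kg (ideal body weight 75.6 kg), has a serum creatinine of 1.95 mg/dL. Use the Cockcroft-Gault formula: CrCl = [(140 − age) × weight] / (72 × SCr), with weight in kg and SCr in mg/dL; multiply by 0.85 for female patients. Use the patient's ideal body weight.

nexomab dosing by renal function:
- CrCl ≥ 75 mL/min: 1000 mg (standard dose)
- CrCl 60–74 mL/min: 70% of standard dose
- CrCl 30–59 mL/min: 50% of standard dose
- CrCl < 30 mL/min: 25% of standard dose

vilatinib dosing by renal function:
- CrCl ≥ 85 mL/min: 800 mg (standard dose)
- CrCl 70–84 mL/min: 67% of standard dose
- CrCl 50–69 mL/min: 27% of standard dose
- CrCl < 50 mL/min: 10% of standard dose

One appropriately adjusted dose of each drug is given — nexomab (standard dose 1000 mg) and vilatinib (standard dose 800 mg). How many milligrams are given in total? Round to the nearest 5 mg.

CrCl = (140 − 54) × 75.6 / (72 × 1.95) × 0.85 = 6501.6 / 140.40 × 0.85 ≈ 39.4 mL/min
CrCl ≈ 39 mL/min.
nexomab: 30–59 mL/min → 50% of 1000 mg = 500 mg.
vilatinib: < 50 mL/min → 10% of 800 mg = 80 mg.
Total = 500 + 80 = 580 mg.

580 mg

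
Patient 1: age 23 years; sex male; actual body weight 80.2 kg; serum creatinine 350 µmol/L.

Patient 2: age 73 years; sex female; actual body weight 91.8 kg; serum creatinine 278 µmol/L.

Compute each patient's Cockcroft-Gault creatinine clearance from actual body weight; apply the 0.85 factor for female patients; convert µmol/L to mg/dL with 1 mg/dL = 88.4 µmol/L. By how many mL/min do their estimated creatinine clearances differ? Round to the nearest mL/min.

Patient 1: SCr = 350 / 88.4 = 3.959 mg/dL
Patient 1: CrCl = (140 − 23) × 80.2 / (72 × 3.959) = 9383.4 / 285.05 ≈ 32.9 mL/min
Patient 2: SCr = 278 / 88.4 = 3.145 mg/dL
Patient 2: CrCl = (140 − 73) × 91.8 / (72 × 3.145) × 0.85 = 6150.6 / 226.44 × 0.85 ≈ 23.1 mL/min
|32.9 − 23.1| = 9.8 mL/min

10 mL/min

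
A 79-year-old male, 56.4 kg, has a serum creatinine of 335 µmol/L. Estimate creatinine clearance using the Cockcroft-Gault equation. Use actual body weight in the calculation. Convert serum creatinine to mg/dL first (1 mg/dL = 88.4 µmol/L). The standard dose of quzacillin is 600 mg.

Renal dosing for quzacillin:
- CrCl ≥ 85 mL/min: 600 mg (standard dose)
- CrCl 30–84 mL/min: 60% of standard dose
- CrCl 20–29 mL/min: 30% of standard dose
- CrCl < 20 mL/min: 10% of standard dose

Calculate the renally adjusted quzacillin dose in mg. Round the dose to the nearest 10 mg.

60 mg

SCr = 335 / 88.4 = 3.79 mg/dL
CrCl = (140 − 79) × 56.4 / (72 × 3.79) = 3440.4 / 272.88 ≈ 12.6 mL/min
CrCl ≈ 13 mL/min → bracket < 20 mL/min.
10% of 600 mg = 60 mg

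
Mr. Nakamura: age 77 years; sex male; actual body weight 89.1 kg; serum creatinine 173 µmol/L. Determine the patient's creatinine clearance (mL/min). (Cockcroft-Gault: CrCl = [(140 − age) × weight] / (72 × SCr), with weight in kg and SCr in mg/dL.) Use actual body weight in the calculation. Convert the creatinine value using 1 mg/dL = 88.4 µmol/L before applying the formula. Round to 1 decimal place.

SCr = 173 / 88.4 = 1.957 mg/dL
CrCl = (140 − 77) × 89.1 / (72 × 1.957) = 5613.3 / 140.90 ≈ 39.8 mL/min

39.8 mL/min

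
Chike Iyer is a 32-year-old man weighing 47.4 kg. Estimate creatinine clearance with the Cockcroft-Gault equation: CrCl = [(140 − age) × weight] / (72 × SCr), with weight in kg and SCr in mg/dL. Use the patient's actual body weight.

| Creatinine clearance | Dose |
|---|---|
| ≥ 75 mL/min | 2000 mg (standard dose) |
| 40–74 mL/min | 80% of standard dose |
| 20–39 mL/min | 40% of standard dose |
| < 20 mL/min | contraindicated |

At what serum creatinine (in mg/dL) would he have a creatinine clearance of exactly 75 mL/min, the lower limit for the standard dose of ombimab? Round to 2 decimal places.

0.95 mg/dL

Standard dose requires CrCl ≥ 75 mL/min.
Set (140 − 32) × 47.4 / (72 × SCr) = 75
SCr = (140 − 32) × 47.4 / (72 × 75) = 0.948 mg/dL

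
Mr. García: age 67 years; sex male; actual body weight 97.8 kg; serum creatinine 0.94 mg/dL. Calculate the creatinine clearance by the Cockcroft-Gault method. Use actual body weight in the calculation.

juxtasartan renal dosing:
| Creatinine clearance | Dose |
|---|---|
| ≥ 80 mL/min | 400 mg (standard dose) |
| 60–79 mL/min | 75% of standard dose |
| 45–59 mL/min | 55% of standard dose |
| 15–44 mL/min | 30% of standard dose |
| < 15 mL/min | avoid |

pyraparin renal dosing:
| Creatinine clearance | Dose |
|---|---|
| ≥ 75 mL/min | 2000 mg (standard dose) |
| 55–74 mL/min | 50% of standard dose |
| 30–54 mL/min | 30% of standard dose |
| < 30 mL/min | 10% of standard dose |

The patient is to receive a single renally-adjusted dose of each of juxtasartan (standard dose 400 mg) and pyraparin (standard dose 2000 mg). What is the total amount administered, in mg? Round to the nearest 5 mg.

CrCl = (140 − 67) × 97.8 / (72 × 0.94) = 7139.4 / 67.68 ≈ 105.5 mL/min
CrCl ≈ 105 mL/min.
juxtasartan: ≥ 80 mL/min → 100% of 400 mg = 400 mg.
pyraparin: ≥ 75 mL/min → 100% of 2000 mg = 2000 mg.
Total = 400 + 2000 = 2400 mg.

2400 mg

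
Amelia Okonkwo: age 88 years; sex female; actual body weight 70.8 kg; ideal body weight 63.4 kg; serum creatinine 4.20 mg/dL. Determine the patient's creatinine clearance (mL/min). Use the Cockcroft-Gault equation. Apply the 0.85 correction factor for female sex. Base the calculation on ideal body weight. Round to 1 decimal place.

9.3 mL/min

CrCl = (140 − 88) × 63.4 / (72 × 4.2) × 0.85 = 3296.8 / 302.40 × 0.85 ≈ 9.3 mL/min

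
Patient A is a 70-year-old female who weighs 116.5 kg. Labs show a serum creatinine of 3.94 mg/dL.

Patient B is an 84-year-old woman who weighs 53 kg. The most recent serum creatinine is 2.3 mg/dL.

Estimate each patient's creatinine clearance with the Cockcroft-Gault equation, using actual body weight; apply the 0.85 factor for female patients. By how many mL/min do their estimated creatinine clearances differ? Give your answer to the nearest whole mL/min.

Patient A: CrCl = (140 − 70) × 116.5 / (72 × 3.94) × 0.85 = 8155.0 / 283.68 × 0.85 ≈ 24.4 mL/min
Patient B: CrCl = (140 − 84) × 53 / (72 × 2.3) × 0.85 = 2968.0 / 165.60 × 0.85 ≈ 15.2 mL/min
|24.4 − 15.2| = 9.2 mL/min

9 mL/min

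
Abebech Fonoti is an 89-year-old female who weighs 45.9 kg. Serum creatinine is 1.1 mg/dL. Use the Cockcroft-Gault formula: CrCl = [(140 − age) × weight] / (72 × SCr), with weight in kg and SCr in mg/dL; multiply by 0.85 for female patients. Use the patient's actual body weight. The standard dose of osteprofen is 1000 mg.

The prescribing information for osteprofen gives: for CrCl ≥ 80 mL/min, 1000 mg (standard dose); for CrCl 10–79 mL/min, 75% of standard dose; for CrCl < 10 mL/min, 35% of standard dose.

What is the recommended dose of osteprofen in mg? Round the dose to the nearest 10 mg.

750 mg

CrCl = (140 − 89) × 45.9 / (72 × 1.1) × 0.85 = 2340.9 / 79.20 × 0.85 ≈ 25.1 mL/min
CrCl ≈ 25 mL/min → bracket 10–79 mL/min.
75% of 1000 mg = 750 mg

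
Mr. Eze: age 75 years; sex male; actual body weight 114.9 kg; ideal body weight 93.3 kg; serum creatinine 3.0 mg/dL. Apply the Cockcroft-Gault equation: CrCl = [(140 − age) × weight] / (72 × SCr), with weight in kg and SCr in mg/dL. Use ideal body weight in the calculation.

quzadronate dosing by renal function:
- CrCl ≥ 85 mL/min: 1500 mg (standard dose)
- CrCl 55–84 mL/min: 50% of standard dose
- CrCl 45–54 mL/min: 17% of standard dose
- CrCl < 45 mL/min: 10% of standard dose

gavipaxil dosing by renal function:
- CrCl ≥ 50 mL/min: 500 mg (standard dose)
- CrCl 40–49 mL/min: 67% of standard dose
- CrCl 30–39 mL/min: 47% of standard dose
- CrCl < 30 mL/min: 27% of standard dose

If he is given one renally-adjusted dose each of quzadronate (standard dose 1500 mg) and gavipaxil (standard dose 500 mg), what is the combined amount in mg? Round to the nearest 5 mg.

285 mg

CrCl = (140 − 75) × 93.3 / (72 × 3) = 6064.5 / 216.00 ≈ 28.1 mL/min
CrCl ≈ 28 mL/min.
quzadronate: < 45 mL/min → 10% of 1500 mg = 150 mg.
gavipaxil: < 30 mL/min → 27% of 500 mg = 135 mg.
Total = 150 + 135 = 285 mg.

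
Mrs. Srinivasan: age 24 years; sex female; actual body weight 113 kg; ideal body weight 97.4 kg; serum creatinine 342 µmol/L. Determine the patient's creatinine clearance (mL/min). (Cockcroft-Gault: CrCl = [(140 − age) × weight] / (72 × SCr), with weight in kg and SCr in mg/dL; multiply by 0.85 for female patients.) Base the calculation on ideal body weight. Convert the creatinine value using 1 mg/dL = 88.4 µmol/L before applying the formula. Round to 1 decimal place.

SCr = 342 / 88.4 = 3.869 mg/dL
CrCl = (140 − 24) × 97.4 / (72 × 3.869) × 0.85 = 11298.4 / 278.57 × 0.85 ≈ 34.5 mL/min

34.5 mL/min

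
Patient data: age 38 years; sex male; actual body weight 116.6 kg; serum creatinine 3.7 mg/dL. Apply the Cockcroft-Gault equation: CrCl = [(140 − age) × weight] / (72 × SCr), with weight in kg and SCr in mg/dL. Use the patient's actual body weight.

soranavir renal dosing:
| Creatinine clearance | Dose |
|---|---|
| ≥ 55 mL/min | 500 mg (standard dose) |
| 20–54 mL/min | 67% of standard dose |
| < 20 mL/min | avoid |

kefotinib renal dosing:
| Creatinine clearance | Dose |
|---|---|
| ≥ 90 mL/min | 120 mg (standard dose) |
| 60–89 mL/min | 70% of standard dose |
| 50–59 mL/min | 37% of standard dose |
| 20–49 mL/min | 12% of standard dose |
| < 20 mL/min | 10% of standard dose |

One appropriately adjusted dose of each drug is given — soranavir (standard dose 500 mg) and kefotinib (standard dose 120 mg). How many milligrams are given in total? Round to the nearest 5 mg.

CrCl = (140 − 38) × 116.6 / (72 × 3.7) = 11893.2 / 266.40 ≈ 44.6 mL/min
CrCl ≈ 45 mL/min.
soranavir: 20–54 mL/min → 67% of 500 mg = 335 mg.
kefotinib: 20–49 mL/min → 12% of 120 mg = 14.4 mg.
Total = 335 + 14.4 = 349.4 mg.

350 mg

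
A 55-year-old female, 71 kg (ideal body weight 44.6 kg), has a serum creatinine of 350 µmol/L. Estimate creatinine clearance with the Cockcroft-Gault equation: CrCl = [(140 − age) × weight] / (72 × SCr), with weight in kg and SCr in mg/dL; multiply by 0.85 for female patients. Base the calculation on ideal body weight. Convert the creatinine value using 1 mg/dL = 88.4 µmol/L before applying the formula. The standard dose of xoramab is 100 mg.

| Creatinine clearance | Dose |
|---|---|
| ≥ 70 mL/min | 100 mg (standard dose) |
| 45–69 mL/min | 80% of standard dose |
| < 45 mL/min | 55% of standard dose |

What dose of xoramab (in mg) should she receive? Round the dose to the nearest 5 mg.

55 mg

SCr = 350 / 88.4 = 3.959 mg/dL
CrCl = (140 − 55) × 44.6 / (72 × 3.959) × 0.85 = 3791.0 / 285.05 × 0.85 ≈ 11.3 mL/min
CrCl ≈ 11 mL/min → bracket < 45 mL/min.
55% of 100 mg = 55 mg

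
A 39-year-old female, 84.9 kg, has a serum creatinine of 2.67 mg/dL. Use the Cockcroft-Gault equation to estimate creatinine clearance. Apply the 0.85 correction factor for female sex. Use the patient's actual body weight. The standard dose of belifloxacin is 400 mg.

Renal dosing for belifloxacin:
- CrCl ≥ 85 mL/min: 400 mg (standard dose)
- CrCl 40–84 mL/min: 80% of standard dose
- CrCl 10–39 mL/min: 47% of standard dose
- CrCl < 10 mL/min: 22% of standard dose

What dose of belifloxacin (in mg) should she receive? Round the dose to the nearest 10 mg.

CrCl = (140 − 39) × 84.9 / (72 × 2.67) × 0.85 = 8574.9 / 192.24 × 0.85 ≈ 37.9 mL/min
CrCl ≈ 38 mL/min → bracket 10–39 mL/min.
47% of 400 mg = 188 mg → 190 mg

190 mg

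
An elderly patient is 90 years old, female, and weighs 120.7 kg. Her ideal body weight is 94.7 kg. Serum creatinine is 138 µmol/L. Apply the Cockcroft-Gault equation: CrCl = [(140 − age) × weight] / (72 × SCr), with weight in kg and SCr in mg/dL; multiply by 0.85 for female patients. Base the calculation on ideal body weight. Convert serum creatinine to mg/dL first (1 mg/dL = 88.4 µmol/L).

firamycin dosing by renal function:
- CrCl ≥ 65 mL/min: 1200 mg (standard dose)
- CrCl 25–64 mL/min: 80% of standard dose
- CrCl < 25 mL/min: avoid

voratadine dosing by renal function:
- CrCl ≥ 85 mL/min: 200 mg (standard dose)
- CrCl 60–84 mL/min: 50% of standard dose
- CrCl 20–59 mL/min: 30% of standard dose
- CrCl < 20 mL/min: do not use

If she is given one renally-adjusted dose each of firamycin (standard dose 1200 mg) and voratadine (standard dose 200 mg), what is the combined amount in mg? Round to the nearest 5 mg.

1020 mg

SCr = 138 / 88.4 = 1.561 mg/dL
CrCl = (140 − 90) × 94.7 / (72 × 1.561) × 0.85 = 4735.0 / 112.39 × 0.85 ≈ 35.8 mL/min
CrCl ≈ 36 mL/min.
firamycin: 25–64 mL/min → 80% of 1200 mg = 960 mg.
voratadine: 20–59 mL/min → 30% of 200 mg = 60 mg.
Total = 960 + 60 = 1020 mg.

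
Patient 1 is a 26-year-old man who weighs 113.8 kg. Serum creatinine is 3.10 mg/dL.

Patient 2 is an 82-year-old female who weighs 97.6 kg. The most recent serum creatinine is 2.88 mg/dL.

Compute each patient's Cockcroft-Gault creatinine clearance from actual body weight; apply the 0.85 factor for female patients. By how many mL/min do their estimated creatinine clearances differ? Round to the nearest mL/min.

Patient 1: CrCl = (140 − 26) × 113.8 / (72 × 3.1) = 12973.2 / 223.20 ≈ 58.1 mL/min
Patient 2: CrCl = (140 − 82) × 97.6 / (72 × 2.88) × 0.85 = 5660.8 / 207.36 × 0.85 ≈ 23.2 mL/min
|58.1 − 23.2| = 34.9 mL/min

35 mL/min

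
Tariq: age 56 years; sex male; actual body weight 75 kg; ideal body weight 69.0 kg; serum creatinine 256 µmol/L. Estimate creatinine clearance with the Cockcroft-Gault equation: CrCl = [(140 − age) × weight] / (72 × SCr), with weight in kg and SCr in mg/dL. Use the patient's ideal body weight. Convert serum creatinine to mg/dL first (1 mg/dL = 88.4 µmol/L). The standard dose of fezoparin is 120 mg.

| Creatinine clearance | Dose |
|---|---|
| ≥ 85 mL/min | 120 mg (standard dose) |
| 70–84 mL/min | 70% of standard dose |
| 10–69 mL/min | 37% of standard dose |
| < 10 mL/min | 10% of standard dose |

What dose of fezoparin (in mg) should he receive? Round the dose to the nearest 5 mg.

45 mg

SCr = 256 / 88.4 = 2.896 mg/dL
CrCl = (140 − 56) × 69 / (72 × 2.896) = 5796.0 / 208.51 ≈ 27.8 mL/min
CrCl ≈ 28 mL/min → bracket 10–69 mL/min.
37% of 120 mg = 44.4 mg → 45 mg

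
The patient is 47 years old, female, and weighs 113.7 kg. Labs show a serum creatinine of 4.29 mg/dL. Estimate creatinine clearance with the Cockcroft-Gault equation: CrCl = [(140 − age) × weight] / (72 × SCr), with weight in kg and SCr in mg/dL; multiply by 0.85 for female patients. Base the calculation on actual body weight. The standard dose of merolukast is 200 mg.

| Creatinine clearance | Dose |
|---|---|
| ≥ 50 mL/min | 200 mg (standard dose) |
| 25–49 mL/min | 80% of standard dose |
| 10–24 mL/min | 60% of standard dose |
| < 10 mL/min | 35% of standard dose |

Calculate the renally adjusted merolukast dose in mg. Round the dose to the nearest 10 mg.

160 mg

CrCl = (140 − 47) × 113.7 / (72 × 4.29) × 0.85 = 10574.1 / 308.88 × 0.85 ≈ 29.1 mL/min
CrCl ≈ 29 mL/min → bracket 25–49 mL/min.
80% of 200 mg = 160 mg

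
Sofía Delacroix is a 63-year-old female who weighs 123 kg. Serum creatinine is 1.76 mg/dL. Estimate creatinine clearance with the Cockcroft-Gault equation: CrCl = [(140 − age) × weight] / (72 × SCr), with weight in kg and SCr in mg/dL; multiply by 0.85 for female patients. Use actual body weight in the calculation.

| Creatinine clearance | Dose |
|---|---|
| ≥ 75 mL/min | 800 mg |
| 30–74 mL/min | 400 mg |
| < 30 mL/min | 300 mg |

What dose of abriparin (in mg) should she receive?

CrCl = (140 − 63) × 123 / (72 × 1.76) × 0.85 = 9471.0 / 126.72 × 0.85 ≈ 63.5 mL/min
CrCl ≈ 64 mL/min → bracket 30–74 mL/min.
Dose for this bracket: 400 mg.

400 mg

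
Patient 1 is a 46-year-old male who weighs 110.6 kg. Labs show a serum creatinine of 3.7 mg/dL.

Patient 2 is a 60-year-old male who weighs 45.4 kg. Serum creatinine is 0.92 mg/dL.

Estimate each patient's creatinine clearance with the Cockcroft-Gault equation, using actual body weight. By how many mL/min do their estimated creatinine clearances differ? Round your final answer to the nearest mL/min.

16 mL/min

Patient 1: CrCl = (140 − 46) × 110.6 / (72 × 3.7) = 10396.4 / 266.40 ≈ 39.0 mL/min
Patient 2: CrCl = (140 − 60) × 45.4 / (72 × 0.92) = 3632.0 / 66.24 ≈ 54.8 mL/min
|39.0 − 54.8| = 15.8 mL/min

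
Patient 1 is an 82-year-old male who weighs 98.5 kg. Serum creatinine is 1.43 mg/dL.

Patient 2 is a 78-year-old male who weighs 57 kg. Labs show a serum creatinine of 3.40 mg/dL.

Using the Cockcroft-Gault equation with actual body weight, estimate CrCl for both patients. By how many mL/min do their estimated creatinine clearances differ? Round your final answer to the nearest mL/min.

41 mL/min

Patient 1: CrCl = (140 − 82) × 98.5 / (72 × 1.43) = 5713.0 / 102.96 ≈ 55.5 mL/min
Patient 2: CrCl = (140 − 78) × 57 / (72 × 3.4) = 3534.0 / 244.80 ≈ 14.4 mL/min
|55.5 − 14.4| = 41.1 mL/min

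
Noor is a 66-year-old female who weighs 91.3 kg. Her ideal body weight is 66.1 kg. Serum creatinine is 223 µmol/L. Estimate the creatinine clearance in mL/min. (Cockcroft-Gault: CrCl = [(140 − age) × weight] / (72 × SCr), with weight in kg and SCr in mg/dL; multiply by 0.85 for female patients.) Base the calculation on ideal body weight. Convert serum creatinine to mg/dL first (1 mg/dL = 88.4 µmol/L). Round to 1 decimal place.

SCr = 223 / 88.4 = 2.523 mg/dL
CrCl = (140 − 66) × 66.1 / (72 × 2.523) × 0.85 = 4891.4 / 181.66 × 0.85 ≈ 22.9 mL/min

22.9 mL/min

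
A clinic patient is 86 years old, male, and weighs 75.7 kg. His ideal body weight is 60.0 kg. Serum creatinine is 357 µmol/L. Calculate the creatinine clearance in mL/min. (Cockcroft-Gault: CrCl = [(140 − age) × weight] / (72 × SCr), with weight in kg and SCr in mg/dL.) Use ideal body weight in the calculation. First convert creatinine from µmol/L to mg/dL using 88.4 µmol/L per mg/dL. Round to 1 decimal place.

SCr = 357 / 88.4 = 4.038 mg/dL
CrCl = (140 − 86) × 60 / (72 × 4.038) = 3240.0 / 290.74 ≈ 11.1 mL/min

11.1 mL/min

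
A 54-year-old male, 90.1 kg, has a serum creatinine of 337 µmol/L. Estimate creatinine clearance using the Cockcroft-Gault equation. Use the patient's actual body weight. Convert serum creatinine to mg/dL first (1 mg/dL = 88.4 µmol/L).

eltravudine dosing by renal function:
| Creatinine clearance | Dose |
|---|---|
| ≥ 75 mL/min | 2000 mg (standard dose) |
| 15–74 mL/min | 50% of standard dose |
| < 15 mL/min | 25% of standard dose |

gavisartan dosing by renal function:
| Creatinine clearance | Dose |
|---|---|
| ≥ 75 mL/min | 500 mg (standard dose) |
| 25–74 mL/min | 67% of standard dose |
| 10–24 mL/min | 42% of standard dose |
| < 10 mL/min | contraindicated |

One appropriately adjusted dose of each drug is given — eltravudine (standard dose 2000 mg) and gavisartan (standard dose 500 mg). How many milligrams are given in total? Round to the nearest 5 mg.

SCr = 337 / 88.4 = 3.812 mg/dL
CrCl = (140 − 54) × 90.1 / (72 × 3.812) = 7748.6 / 274.46 ≈ 28.2 mL/min
CrCl ≈ 28 mL/min.
eltravudine: 15–74 mL/min → 50% of 2000 mg = 1000 mg.
gavisartan: 25–74 mL/min → 67% of 500 mg = 335 mg.
Total = 1000 + 335 = 1335 mg.

1335 mg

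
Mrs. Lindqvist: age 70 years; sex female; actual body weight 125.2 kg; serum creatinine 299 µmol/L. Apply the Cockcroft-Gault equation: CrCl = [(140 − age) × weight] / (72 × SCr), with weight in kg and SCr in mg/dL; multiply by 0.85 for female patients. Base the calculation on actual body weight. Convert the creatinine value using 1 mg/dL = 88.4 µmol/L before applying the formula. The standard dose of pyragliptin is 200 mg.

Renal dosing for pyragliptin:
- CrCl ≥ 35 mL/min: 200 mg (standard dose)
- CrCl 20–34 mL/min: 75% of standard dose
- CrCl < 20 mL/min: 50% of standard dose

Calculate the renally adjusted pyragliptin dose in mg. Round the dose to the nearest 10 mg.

150 mg

SCr = 299 / 88.4 = 3.382 mg/dL
CrCl = (140 − 70) × 125.2 / (72 × 3.382) × 0.85 = 8764.0 / 243.50 × 0.85 ≈ 30.6 mL/min
CrCl ≈ 31 mL/min → bracket 20–34 mL/min.
75% of 200 mg = 150 mg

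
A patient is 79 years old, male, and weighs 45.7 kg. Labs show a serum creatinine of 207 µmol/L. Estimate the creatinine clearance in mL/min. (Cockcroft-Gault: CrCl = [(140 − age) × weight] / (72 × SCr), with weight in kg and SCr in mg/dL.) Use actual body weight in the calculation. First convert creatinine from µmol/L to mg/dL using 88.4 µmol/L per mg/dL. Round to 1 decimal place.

16.5 mL/min

SCr = 207 / 88.4 = 2.342 mg/dL
CrCl = (140 − 79) × 45.7 / (72 × 2.342) = 2787.7 / 168.62 ≈ 16.5 mL/min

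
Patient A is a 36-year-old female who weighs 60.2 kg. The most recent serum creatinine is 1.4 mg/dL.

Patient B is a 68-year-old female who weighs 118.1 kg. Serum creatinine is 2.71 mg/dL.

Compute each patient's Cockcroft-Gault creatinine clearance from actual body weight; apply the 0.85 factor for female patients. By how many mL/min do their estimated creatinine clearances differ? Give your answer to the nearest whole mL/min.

Patient A: CrCl = (140 − 36) × 60.2 / (72 × 1.4) × 0.85 = 6260.8 / 100.80 × 0.85 ≈ 52.8 mL/min
Patient B: CrCl = (140 − 68) × 118.1 / (72 × 2.71) × 0.85 = 8503.2 / 195.12 × 0.85 ≈ 37.0 mL/min
|52.8 − 37.0| = 15.8 mL/min

16 mL/min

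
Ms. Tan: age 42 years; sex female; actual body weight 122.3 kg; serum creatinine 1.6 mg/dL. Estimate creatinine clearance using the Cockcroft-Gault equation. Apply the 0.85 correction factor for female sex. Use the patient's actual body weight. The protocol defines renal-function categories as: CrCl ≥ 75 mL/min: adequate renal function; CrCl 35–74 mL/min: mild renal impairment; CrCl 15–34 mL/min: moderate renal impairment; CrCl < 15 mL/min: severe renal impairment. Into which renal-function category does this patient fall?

CrCl = (140 − 42) × 122.3 / (72 × 1.6) × 0.85 = 11985.4 / 115.20 × 0.85 ≈ 88.4 mL/min
88 mL/min falls in the 'adequate renal function' range.

adequate renal function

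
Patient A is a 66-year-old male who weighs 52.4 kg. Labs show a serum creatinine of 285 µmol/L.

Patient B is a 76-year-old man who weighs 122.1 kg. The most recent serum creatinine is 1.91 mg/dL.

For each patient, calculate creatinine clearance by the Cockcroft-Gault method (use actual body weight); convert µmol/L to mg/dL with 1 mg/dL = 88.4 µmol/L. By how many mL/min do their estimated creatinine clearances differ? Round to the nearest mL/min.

Patient A: SCr = 285 / 88.4 = 3.224 mg/dL
Patient A: CrCl = (140 − 66) × 52.4 / (72 × 3.224) = 3877.6 / 232.13 ≈ 16.7 mL/min
Patient B: CrCl = (140 − 76) × 122.1 / (72 × 1.91) = 7814.4 / 137.52 ≈ 56.8 mL/min
|16.7 − 56.8| = 40.1 mL/min

40 mL/min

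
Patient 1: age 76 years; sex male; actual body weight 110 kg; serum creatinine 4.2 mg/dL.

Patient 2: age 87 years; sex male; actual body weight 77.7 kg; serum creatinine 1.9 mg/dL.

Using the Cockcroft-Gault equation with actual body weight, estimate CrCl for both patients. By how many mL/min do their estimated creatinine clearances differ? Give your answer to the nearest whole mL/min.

7 mL/min

Patient 1: CrCl = (140 − 76) × 110 / (72 × 4.2) = 7040.0 / 302.40 ≈ 23.3 mL/min
Patient 2: CrCl = (140 − 87) × 77.7 / (72 × 1.9) = 4118.1 / 136.80 ≈ 30.1 mL/min
|23.3 − 30.1| = 6.8 mL/min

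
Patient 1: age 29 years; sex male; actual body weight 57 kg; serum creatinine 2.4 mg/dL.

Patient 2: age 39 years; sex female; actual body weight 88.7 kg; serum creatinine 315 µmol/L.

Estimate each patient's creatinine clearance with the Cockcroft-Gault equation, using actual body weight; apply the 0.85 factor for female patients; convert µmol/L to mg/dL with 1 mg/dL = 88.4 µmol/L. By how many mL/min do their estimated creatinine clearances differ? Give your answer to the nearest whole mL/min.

Patient 1: CrCl = (140 − 29) × 57 / (72 × 2.4) = 6327.0 / 172.80 ≈ 36.6 mL/min
Patient 2: SCr = 315 / 88.4 = 3.563 mg/dL
Patient 2: CrCl = (140 − 39) × 88.7 / (72 × 3.563) × 0.85 = 8958.7 / 256.54 × 0.85 ≈ 29.7 mL/min
|36.6 − 29.7| = 6.9 mL/min

7 mL/min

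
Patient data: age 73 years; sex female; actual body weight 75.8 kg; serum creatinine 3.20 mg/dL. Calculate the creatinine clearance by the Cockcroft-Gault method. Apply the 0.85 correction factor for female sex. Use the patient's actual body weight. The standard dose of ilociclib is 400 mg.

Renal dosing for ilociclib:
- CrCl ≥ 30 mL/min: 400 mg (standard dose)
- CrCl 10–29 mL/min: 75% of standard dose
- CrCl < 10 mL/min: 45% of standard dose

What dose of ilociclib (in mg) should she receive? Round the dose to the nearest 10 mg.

CrCl = (140 − 73) × 75.8 / (72 × 3.2) × 0.85 = 5078.6 / 230.40 × 0.85 ≈ 18.7 mL/min
CrCl ≈ 19 mL/min → bracket 10–29 mL/min.
75% of 400 mg = 300 mg

300 mg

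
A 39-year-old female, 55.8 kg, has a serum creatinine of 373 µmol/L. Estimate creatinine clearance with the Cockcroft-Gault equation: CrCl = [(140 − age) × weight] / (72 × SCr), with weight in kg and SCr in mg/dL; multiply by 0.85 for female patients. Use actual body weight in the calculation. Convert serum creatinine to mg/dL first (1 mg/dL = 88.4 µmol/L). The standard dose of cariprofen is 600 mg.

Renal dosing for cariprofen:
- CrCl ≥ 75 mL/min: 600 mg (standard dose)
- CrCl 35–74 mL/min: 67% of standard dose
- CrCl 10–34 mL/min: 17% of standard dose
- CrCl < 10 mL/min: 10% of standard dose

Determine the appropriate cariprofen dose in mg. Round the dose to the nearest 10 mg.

100 mg

SCr = 373 / 88.4 = 4.219 mg/dL
CrCl = (140 − 39) × 55.8 / (72 × 4.219) × 0.85 = 5635.8 / 303.77 × 0.85 ≈ 15.8 mL/min
CrCl ≈ 16 mL/min → bracket 10–34 mL/min.
17% of 600 mg = 102 mg → 100 mg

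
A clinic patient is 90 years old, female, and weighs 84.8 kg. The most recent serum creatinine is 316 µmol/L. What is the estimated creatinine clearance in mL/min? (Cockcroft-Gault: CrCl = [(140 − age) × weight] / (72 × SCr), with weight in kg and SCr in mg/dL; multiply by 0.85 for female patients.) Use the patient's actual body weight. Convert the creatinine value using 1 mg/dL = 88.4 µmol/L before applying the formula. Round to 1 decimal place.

14.0 mL/min

SCr = 316 / 88.4 = 3.575 mg/dL
CrCl = (140 − 90) × 84.8 / (72 × 3.575) × 0.85 = 4240.0 / 257.40 × 0.85 ≈ 14.0 mL/min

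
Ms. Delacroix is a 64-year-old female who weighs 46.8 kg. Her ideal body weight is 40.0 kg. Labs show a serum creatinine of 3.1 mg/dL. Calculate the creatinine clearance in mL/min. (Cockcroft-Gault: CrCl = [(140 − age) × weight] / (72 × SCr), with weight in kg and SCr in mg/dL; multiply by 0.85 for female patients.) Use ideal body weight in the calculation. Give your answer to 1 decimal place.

11.6 mL/min

CrCl = (140 − 64) × 40 / (72 × 3.1) × 0.85 = 3040.0 / 223.20 × 0.85 ≈ 11.6 mL/min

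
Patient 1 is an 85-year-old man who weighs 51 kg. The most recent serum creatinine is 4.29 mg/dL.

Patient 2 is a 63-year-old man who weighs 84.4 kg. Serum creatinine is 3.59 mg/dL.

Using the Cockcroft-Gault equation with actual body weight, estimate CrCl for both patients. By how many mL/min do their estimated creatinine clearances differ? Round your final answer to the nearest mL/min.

Patient 1: CrCl = (140 − 85) × 51 / (72 × 4.29) = 2805.0 / 308.88 ≈ 9.1 mL/min
Patient 2: CrCl = (140 − 63) × 84.4 / (72 × 3.59) = 6498.8 / 258.48 ≈ 25.1 mL/min
|9.1 − 25.1| = 16.0 mL/min

16 mL/min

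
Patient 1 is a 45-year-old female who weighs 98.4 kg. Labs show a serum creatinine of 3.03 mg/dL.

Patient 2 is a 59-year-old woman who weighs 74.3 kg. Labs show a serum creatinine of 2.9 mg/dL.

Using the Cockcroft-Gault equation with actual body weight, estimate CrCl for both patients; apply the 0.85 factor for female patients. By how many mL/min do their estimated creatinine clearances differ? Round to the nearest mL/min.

Patient 1: CrCl = (140 − 45) × 98.4 / (72 × 3.03) × 0.85 = 9348.0 / 218.16 × 0.85 ≈ 36.4 mL/min
Patient 2: CrCl = (140 − 59) × 74.3 / (72 × 2.9) × 0.85 = 6018.3 / 208.80 × 0.85 ≈ 24.5 mL/min
|36.4 − 24.5| = 11.9 mL/min

12 mL/min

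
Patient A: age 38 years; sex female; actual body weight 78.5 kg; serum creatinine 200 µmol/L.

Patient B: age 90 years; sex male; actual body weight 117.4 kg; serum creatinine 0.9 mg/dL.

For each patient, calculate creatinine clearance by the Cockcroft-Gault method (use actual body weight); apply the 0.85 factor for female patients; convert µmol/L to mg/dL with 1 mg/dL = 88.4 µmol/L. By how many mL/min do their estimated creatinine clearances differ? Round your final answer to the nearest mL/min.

Patient A: SCr = 200 / 88.4 = 2.262 mg/dL
Patient A: CrCl = (140 − 38) × 78.5 / (72 × 2.262) × 0.85 = 8007.0 / 162.86 × 0.85 ≈ 41.8 mL/min
Patient B: CrCl = (140 − 90) × 117.4 / (72 × 0.9) = 5870.0 / 64.80 ≈ 90.6 mL/min
|41.8 − 90.6| = 48.8 mL/min

49 mL/min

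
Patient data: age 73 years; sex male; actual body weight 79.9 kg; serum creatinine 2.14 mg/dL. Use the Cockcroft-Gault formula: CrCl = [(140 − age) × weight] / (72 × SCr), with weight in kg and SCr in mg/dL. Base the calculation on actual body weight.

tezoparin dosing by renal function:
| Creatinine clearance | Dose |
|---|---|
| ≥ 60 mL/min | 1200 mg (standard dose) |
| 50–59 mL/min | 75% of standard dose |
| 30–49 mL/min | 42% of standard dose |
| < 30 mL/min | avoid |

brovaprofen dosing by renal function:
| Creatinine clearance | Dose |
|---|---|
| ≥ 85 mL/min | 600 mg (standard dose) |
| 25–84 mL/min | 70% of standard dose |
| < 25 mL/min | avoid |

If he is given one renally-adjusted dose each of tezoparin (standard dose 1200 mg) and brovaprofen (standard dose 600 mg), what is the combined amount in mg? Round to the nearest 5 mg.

925 mg

CrCl = (140 − 73) × 79.9 / (72 × 2.14) = 5353.3 / 154.08 ≈ 34.7 mL/min
CrCl ≈ 35 mL/min.
tezoparin: 30–49 mL/min → 42% of 1200 mg = 504 mg.
brovaprofen: 25–84 mL/min → 70% of 600 mg = 420 mg.
Total = 504 + 420 = 924 mg.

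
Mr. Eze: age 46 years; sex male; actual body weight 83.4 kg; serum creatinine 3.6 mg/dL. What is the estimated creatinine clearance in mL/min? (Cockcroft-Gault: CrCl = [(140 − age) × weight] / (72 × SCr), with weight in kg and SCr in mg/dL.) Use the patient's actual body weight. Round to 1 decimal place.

CrCl = (140 − 46) × 83.4 / (72 × 3.6) = 7839.6 / 259.20 ≈ 30.2 mL/min

30.2 mL/min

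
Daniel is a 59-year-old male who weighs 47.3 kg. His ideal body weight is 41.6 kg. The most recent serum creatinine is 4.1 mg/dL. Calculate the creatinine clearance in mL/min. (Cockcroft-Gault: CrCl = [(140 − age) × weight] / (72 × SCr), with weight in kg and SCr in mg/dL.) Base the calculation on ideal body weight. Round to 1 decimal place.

11.4 mL/min

CrCl = (140 − 59) × 41.6 / (72 × 4.1) = 3369.6 / 295.20 ≈ 11.4 mL/min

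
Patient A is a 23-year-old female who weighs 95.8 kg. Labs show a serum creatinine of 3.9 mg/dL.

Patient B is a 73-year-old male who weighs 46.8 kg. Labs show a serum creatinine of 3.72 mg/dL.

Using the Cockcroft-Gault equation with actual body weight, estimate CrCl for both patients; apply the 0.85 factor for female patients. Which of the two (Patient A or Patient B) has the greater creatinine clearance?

Patient A: CrCl = (140 − 23) × 95.8 / (72 × 3.9) × 0.85 = 11208.6 / 280.80 × 0.85 ≈ 33.9 mL/min
Patient B: CrCl = (140 − 73) × 46.8 / (72 × 3.72) = 3135.6 / 267.84 ≈ 11.7 mL/min
33.9 vs 11.7 mL/min → Patient A is higher.

Patient A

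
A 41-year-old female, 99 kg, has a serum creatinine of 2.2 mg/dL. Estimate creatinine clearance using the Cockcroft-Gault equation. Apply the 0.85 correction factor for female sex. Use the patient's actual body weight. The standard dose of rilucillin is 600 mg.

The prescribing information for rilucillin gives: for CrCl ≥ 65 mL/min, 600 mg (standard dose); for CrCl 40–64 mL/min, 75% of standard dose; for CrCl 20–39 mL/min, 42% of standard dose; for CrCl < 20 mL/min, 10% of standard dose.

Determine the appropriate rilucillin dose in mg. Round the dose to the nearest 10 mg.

450 mg

CrCl = (140 − 41) × 99 / (72 × 2.2) × 0.85 = 9801.0 / 158.40 × 0.85 ≈ 52.6 mL/min
CrCl ≈ 53 mL/min → bracket 40–64 mL/min.
75% of 600 mg = 450 mg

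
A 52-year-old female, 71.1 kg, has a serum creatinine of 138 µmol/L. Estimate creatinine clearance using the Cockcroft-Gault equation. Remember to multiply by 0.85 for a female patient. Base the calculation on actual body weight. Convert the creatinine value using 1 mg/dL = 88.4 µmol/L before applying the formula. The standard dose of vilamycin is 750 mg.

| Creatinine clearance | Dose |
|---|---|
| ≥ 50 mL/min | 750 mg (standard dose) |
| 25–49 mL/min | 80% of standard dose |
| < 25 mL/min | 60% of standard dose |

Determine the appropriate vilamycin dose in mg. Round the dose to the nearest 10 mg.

SCr = 138 / 88.4 = 1.561 mg/dL
CrCl = (140 − 52) × 71.1 / (72 × 1.561) × 0.85 = 6256.8 / 112.39 × 0.85 ≈ 47.3 mL/min
CrCl ≈ 47 mL/min → bracket 25–49 mL/min.
80% of 750 mg = 600 mg

600 mg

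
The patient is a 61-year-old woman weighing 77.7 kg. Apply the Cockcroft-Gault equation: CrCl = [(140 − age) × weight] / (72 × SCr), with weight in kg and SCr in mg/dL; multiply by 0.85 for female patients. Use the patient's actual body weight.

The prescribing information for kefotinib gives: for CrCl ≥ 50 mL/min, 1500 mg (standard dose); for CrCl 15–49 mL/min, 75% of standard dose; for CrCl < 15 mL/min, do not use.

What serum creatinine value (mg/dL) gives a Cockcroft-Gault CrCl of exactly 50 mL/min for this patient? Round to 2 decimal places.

Standard dose requires CrCl ≥ 50 mL/min.
Set (140 − 61) × 77.7 × 0.85 / (72 × SCr) = 50
SCr = (140 − 61) × 77.7 × 0.85 / (72 × 50) = 1.449 mg/dL

1.45 mg/dL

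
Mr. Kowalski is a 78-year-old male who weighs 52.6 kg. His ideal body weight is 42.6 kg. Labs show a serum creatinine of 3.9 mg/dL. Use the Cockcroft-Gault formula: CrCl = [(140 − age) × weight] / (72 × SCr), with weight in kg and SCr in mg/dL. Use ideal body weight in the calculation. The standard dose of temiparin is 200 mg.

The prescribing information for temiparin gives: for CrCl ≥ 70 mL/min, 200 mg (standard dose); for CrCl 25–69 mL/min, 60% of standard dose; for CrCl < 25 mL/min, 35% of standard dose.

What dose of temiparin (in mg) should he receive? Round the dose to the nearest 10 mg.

70 mg

CrCl = (140 − 78) × 42.6 / (72 × 3.9) = 2641.2 / 280.80 ≈ 9.4 mL/min
CrCl ≈ 9 mL/min → bracket < 25 mL/min.
35% of 200 mg = 70 mg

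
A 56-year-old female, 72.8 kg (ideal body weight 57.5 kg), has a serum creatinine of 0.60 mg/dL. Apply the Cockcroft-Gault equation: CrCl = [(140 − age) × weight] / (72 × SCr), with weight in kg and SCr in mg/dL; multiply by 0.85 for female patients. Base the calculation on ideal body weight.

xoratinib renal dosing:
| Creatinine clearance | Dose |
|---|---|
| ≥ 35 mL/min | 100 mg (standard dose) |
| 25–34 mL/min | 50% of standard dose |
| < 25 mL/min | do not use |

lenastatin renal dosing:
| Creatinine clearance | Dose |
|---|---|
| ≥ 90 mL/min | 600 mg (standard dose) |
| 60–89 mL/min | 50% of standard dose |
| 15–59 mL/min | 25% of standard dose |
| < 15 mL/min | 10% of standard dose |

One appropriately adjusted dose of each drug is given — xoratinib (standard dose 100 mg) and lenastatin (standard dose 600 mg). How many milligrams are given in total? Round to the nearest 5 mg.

700 mg

CrCl = (140 − 56) × 57.5 / (72 × 0.6) × 0.85 = 4830.0 / 43.20 × 0.85 ≈ 95.0 mL/min
CrCl ≈ 95 mL/min.
xoratinib: ≥ 35 mL/min → 100% of 100 mg = 100 mg.
lenastatin: ≥ 90 mL/min → 100% of 600 mg = 600 mg.
Total = 100 + 600 = 700 mg.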